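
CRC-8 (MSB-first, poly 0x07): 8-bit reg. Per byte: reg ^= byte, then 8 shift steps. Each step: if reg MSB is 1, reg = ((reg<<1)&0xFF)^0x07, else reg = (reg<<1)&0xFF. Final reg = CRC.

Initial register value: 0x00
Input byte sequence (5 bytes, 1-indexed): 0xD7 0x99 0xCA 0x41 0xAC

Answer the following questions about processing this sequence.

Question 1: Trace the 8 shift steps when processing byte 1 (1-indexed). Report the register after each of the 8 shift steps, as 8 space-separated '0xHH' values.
Answer: 0xA9 0x55 0xAA 0x53 0xA6 0x4B 0x96 0x2B

Derivation:
Register before byte 1: 0x00
After XOR with byte 0xD7: 0xD7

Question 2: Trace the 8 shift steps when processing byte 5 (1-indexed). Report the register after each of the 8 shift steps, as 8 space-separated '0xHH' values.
Answer: 0x7E 0xFC 0xFF 0xF9 0xF5 0xED 0xDD 0xBD

Derivation:
After byte 1 (0xD7): reg=0x2B
After byte 2 (0x99): reg=0x17
After byte 3 (0xCA): reg=0x1D
After byte 4 (0x41): reg=0x93
Register before byte 5: 0x93
After XOR with byte 0xAC: 0x3F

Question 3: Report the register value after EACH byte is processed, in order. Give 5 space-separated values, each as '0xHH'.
0x2B 0x17 0x1D 0x93 0xBD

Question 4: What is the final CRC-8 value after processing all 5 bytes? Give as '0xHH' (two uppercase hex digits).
Answer: 0xBD

Derivation:
After byte 1 (0xD7): reg=0x2B
After byte 2 (0x99): reg=0x17
After byte 3 (0xCA): reg=0x1D
After byte 4 (0x41): reg=0x93
After byte 5 (0xAC): reg=0xBD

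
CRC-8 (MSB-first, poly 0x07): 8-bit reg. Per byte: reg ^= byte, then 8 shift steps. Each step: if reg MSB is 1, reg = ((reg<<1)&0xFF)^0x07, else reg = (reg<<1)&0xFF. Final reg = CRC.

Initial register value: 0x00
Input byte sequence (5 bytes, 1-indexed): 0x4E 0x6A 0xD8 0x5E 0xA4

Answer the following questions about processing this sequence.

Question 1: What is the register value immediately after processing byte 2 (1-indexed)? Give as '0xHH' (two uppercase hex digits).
Answer: 0x9C

Derivation:
After byte 1 (0x4E): reg=0xED
After byte 2 (0x6A): reg=0x9C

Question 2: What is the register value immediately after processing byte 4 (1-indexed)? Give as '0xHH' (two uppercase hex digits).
Answer: 0x92

Derivation:
After byte 1 (0x4E): reg=0xED
After byte 2 (0x6A): reg=0x9C
After byte 3 (0xD8): reg=0xDB
After byte 4 (0x5E): reg=0x92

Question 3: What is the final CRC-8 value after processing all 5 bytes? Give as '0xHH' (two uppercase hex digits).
After byte 1 (0x4E): reg=0xED
After byte 2 (0x6A): reg=0x9C
After byte 3 (0xD8): reg=0xDB
After byte 4 (0x5E): reg=0x92
After byte 5 (0xA4): reg=0x82

Answer: 0x82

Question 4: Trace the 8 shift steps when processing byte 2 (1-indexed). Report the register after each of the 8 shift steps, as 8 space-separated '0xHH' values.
Answer: 0x09 0x12 0x24 0x48 0x90 0x27 0x4E 0x9C

Derivation:
After byte 1 (0x4E): reg=0xED
Register before byte 2: 0xED
After XOR with byte 0x6A: 0x87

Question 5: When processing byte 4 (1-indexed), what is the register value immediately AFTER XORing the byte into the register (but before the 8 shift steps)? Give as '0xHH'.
Answer: 0x85

Derivation:
Register before byte 4: 0xDB
Byte 4: 0x5E
0xDB XOR 0x5E = 0x85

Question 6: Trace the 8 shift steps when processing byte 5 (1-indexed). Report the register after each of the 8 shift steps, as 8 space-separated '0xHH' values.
Answer: 0x6C 0xD8 0xB7 0x69 0xD2 0xA3 0x41 0x82

Derivation:
After byte 1 (0x4E): reg=0xED
After byte 2 (0x6A): reg=0x9C
After byte 3 (0xD8): reg=0xDB
After byte 4 (0x5E): reg=0x92
Register before byte 5: 0x92
After XOR with byte 0xA4: 0x36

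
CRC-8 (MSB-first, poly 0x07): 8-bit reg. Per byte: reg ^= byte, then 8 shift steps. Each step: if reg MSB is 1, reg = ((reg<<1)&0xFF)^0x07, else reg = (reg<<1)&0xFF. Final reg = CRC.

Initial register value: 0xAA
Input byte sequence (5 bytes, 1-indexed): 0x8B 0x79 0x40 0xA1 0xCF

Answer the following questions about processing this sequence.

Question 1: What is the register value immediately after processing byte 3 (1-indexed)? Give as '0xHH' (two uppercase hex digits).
After byte 1 (0x8B): reg=0xE7
After byte 2 (0x79): reg=0xD3
After byte 3 (0x40): reg=0xF0

Answer: 0xF0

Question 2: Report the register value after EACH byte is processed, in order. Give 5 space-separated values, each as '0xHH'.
0xE7 0xD3 0xF0 0xB0 0x7A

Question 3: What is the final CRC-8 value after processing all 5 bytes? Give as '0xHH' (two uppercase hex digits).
Answer: 0x7A

Derivation:
After byte 1 (0x8B): reg=0xE7
After byte 2 (0x79): reg=0xD3
After byte 3 (0x40): reg=0xF0
After byte 4 (0xA1): reg=0xB0
After byte 5 (0xCF): reg=0x7A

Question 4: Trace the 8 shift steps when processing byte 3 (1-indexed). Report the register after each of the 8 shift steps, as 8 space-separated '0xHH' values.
Answer: 0x21 0x42 0x84 0x0F 0x1E 0x3C 0x78 0xF0

Derivation:
After byte 1 (0x8B): reg=0xE7
After byte 2 (0x79): reg=0xD3
Register before byte 3: 0xD3
After XOR with byte 0x40: 0x93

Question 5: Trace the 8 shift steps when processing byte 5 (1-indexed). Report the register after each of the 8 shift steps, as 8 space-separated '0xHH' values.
Answer: 0xFE 0xFB 0xF1 0xE5 0xCD 0x9D 0x3D 0x7A

Derivation:
After byte 1 (0x8B): reg=0xE7
After byte 2 (0x79): reg=0xD3
After byte 3 (0x40): reg=0xF0
After byte 4 (0xA1): reg=0xB0
Register before byte 5: 0xB0
After XOR with byte 0xCF: 0x7F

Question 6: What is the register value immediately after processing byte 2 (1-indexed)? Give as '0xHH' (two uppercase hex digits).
After byte 1 (0x8B): reg=0xE7
After byte 2 (0x79): reg=0xD3

Answer: 0xD3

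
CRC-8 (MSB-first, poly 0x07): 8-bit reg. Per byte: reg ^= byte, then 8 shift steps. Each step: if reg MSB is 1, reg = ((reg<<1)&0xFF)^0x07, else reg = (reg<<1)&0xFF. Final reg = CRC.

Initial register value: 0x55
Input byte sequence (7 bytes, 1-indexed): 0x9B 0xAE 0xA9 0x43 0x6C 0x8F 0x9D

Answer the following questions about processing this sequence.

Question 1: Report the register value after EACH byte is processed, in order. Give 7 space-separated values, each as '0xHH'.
0x64 0x78 0x39 0x61 0x23 0x4D 0x3E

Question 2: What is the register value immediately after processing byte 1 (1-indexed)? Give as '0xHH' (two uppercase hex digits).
Answer: 0x64

Derivation:
After byte 1 (0x9B): reg=0x64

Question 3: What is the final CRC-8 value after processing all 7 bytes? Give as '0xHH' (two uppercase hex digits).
Answer: 0x3E

Derivation:
After byte 1 (0x9B): reg=0x64
After byte 2 (0xAE): reg=0x78
After byte 3 (0xA9): reg=0x39
After byte 4 (0x43): reg=0x61
After byte 5 (0x6C): reg=0x23
After byte 6 (0x8F): reg=0x4D
After byte 7 (0x9D): reg=0x3E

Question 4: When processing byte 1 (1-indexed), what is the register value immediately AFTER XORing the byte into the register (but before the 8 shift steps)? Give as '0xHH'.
Answer: 0xCE

Derivation:
Register before byte 1: 0x55
Byte 1: 0x9B
0x55 XOR 0x9B = 0xCE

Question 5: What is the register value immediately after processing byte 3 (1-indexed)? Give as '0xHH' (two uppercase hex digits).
Answer: 0x39

Derivation:
After byte 1 (0x9B): reg=0x64
After byte 2 (0xAE): reg=0x78
After byte 3 (0xA9): reg=0x39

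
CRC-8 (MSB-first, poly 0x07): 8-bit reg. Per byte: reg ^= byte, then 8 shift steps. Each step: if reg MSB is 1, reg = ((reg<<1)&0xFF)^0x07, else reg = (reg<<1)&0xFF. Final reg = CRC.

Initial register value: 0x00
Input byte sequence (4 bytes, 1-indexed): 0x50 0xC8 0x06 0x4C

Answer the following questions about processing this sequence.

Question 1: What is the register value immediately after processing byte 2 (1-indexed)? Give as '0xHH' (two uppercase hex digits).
Answer: 0x7A

Derivation:
After byte 1 (0x50): reg=0xB7
After byte 2 (0xC8): reg=0x7A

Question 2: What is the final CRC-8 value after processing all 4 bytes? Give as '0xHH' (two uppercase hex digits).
Answer: 0xBD

Derivation:
After byte 1 (0x50): reg=0xB7
After byte 2 (0xC8): reg=0x7A
After byte 3 (0x06): reg=0x73
After byte 4 (0x4C): reg=0xBD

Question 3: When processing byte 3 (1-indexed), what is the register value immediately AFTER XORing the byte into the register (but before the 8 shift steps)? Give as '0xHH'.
Register before byte 3: 0x7A
Byte 3: 0x06
0x7A XOR 0x06 = 0x7C

Answer: 0x7C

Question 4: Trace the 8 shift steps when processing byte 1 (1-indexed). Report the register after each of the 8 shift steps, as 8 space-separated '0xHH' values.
Answer: 0xA0 0x47 0x8E 0x1B 0x36 0x6C 0xD8 0xB7

Derivation:
Register before byte 1: 0x00
After XOR with byte 0x50: 0x50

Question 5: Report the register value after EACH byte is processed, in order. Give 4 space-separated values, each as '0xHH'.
0xB7 0x7A 0x73 0xBD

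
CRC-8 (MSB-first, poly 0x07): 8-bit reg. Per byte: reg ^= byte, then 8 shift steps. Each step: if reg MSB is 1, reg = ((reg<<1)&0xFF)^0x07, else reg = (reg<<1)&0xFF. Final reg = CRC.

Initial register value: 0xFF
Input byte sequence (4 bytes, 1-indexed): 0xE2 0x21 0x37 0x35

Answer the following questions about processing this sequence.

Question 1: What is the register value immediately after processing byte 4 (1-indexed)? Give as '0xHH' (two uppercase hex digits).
Answer: 0xA8

Derivation:
After byte 1 (0xE2): reg=0x53
After byte 2 (0x21): reg=0x59
After byte 3 (0x37): reg=0x0D
After byte 4 (0x35): reg=0xA8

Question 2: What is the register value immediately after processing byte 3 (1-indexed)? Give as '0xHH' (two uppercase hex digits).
After byte 1 (0xE2): reg=0x53
After byte 2 (0x21): reg=0x59
After byte 3 (0x37): reg=0x0D

Answer: 0x0D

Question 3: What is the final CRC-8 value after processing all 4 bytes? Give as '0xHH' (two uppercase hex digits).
After byte 1 (0xE2): reg=0x53
After byte 2 (0x21): reg=0x59
After byte 3 (0x37): reg=0x0D
After byte 4 (0x35): reg=0xA8

Answer: 0xA8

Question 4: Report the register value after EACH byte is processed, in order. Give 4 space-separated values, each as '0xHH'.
0x53 0x59 0x0D 0xA8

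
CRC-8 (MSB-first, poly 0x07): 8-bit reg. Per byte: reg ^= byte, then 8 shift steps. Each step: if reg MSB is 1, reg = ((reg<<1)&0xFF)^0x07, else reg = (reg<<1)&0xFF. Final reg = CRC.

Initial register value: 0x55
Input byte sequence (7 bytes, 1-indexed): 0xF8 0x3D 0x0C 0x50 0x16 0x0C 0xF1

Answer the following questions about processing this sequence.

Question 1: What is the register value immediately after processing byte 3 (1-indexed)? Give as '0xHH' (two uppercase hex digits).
Answer: 0xED

Derivation:
After byte 1 (0xF8): reg=0x4A
After byte 2 (0x3D): reg=0x42
After byte 3 (0x0C): reg=0xED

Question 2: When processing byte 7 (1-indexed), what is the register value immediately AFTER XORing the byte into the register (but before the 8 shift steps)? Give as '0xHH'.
Register before byte 7: 0x76
Byte 7: 0xF1
0x76 XOR 0xF1 = 0x87

Answer: 0x87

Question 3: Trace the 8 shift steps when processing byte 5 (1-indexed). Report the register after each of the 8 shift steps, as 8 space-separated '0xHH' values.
After byte 1 (0xF8): reg=0x4A
After byte 2 (0x3D): reg=0x42
After byte 3 (0x0C): reg=0xED
After byte 4 (0x50): reg=0x3A
Register before byte 5: 0x3A
After XOR with byte 0x16: 0x2C

Answer: 0x58 0xB0 0x67 0xCE 0x9B 0x31 0x62 0xC4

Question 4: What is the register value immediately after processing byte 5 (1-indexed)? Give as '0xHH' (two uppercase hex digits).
Answer: 0xC4

Derivation:
After byte 1 (0xF8): reg=0x4A
After byte 2 (0x3D): reg=0x42
After byte 3 (0x0C): reg=0xED
After byte 4 (0x50): reg=0x3A
After byte 5 (0x16): reg=0xC4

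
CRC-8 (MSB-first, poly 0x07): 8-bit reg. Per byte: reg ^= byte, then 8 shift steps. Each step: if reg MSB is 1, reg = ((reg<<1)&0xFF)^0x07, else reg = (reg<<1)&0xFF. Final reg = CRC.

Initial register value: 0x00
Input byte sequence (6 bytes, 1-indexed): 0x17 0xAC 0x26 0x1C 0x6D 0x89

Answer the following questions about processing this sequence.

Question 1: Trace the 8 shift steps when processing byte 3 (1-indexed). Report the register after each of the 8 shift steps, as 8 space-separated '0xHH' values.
Answer: 0xAE 0x5B 0xB6 0x6B 0xD6 0xAB 0x51 0xA2

Derivation:
After byte 1 (0x17): reg=0x65
After byte 2 (0xAC): reg=0x71
Register before byte 3: 0x71
After XOR with byte 0x26: 0x57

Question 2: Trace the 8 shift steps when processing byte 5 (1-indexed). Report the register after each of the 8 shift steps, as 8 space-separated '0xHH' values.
After byte 1 (0x17): reg=0x65
After byte 2 (0xAC): reg=0x71
After byte 3 (0x26): reg=0xA2
After byte 4 (0x1C): reg=0x33
Register before byte 5: 0x33
After XOR with byte 0x6D: 0x5E

Answer: 0xBC 0x7F 0xFE 0xFB 0xF1 0xE5 0xCD 0x9D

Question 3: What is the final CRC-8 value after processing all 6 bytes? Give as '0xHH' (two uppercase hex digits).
After byte 1 (0x17): reg=0x65
After byte 2 (0xAC): reg=0x71
After byte 3 (0x26): reg=0xA2
After byte 4 (0x1C): reg=0x33
After byte 5 (0x6D): reg=0x9D
After byte 6 (0x89): reg=0x6C

Answer: 0x6C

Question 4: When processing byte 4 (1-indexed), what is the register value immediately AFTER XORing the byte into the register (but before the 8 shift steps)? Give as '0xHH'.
Register before byte 4: 0xA2
Byte 4: 0x1C
0xA2 XOR 0x1C = 0xBE

Answer: 0xBE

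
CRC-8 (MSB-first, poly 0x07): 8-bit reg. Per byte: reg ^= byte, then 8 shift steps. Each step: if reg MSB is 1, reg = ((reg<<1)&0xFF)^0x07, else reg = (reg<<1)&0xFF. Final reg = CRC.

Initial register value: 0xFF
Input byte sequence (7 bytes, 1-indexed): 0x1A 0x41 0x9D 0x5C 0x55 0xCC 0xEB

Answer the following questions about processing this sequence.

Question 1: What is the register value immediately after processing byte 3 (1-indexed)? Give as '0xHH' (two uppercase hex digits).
After byte 1 (0x1A): reg=0xB5
After byte 2 (0x41): reg=0xC2
After byte 3 (0x9D): reg=0x9A

Answer: 0x9A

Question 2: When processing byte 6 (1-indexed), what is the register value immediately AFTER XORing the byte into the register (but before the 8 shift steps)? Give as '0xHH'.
Register before byte 6: 0x3F
Byte 6: 0xCC
0x3F XOR 0xCC = 0xF3

Answer: 0xF3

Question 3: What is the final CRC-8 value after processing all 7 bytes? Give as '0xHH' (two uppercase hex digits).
Answer: 0xB4

Derivation:
After byte 1 (0x1A): reg=0xB5
After byte 2 (0x41): reg=0xC2
After byte 3 (0x9D): reg=0x9A
After byte 4 (0x5C): reg=0x5C
After byte 5 (0x55): reg=0x3F
After byte 6 (0xCC): reg=0xD7
After byte 7 (0xEB): reg=0xB4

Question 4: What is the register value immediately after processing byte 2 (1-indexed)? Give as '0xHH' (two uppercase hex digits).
Answer: 0xC2

Derivation:
After byte 1 (0x1A): reg=0xB5
After byte 2 (0x41): reg=0xC2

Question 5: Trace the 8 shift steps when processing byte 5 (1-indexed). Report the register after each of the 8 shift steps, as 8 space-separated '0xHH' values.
Answer: 0x12 0x24 0x48 0x90 0x27 0x4E 0x9C 0x3F

Derivation:
After byte 1 (0x1A): reg=0xB5
After byte 2 (0x41): reg=0xC2
After byte 3 (0x9D): reg=0x9A
After byte 4 (0x5C): reg=0x5C
Register before byte 5: 0x5C
After XOR with byte 0x55: 0x09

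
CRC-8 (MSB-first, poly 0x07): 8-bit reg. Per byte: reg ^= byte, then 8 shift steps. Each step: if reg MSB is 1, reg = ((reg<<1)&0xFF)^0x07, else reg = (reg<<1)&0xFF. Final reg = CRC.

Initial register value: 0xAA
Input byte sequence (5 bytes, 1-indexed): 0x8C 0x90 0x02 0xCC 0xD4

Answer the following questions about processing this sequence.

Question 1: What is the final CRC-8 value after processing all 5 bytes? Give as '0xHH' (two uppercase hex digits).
After byte 1 (0x8C): reg=0xF2
After byte 2 (0x90): reg=0x29
After byte 3 (0x02): reg=0xD1
After byte 4 (0xCC): reg=0x53
After byte 5 (0xD4): reg=0x9C

Answer: 0x9C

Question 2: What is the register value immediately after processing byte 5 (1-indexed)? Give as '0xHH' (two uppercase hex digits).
After byte 1 (0x8C): reg=0xF2
After byte 2 (0x90): reg=0x29
After byte 3 (0x02): reg=0xD1
After byte 4 (0xCC): reg=0x53
After byte 5 (0xD4): reg=0x9C

Answer: 0x9C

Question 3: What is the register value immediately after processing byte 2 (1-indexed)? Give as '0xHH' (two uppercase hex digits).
Answer: 0x29

Derivation:
After byte 1 (0x8C): reg=0xF2
After byte 2 (0x90): reg=0x29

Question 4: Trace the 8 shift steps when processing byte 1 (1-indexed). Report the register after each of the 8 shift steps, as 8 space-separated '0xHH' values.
Answer: 0x4C 0x98 0x37 0x6E 0xDC 0xBF 0x79 0xF2

Derivation:
Register before byte 1: 0xAA
After XOR with byte 0x8C: 0x26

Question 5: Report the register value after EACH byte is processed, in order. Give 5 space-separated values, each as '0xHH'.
0xF2 0x29 0xD1 0x53 0x9C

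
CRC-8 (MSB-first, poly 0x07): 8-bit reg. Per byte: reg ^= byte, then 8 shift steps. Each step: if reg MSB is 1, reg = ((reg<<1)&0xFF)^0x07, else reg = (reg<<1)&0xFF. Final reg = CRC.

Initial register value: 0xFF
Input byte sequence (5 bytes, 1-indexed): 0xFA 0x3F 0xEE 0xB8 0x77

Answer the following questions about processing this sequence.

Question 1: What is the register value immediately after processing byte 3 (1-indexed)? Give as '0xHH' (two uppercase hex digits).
After byte 1 (0xFA): reg=0x1B
After byte 2 (0x3F): reg=0xFC
After byte 3 (0xEE): reg=0x7E

Answer: 0x7E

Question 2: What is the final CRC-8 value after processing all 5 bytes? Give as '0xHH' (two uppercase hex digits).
After byte 1 (0xFA): reg=0x1B
After byte 2 (0x3F): reg=0xFC
After byte 3 (0xEE): reg=0x7E
After byte 4 (0xB8): reg=0x5C
After byte 5 (0x77): reg=0xD1

Answer: 0xD1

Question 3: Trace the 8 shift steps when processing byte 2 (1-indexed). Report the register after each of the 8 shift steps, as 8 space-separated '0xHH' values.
Answer: 0x48 0x90 0x27 0x4E 0x9C 0x3F 0x7E 0xFC

Derivation:
After byte 1 (0xFA): reg=0x1B
Register before byte 2: 0x1B
After XOR with byte 0x3F: 0x24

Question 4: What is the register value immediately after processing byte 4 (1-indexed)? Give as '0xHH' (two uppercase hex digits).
Answer: 0x5C

Derivation:
After byte 1 (0xFA): reg=0x1B
After byte 2 (0x3F): reg=0xFC
After byte 3 (0xEE): reg=0x7E
After byte 4 (0xB8): reg=0x5C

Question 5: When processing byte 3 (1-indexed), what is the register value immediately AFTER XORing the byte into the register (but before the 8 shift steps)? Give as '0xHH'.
Register before byte 3: 0xFC
Byte 3: 0xEE
0xFC XOR 0xEE = 0x12

Answer: 0x12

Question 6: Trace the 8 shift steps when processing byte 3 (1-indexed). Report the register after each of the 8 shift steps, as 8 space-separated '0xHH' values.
After byte 1 (0xFA): reg=0x1B
After byte 2 (0x3F): reg=0xFC
Register before byte 3: 0xFC
After XOR with byte 0xEE: 0x12

Answer: 0x24 0x48 0x90 0x27 0x4E 0x9C 0x3F 0x7E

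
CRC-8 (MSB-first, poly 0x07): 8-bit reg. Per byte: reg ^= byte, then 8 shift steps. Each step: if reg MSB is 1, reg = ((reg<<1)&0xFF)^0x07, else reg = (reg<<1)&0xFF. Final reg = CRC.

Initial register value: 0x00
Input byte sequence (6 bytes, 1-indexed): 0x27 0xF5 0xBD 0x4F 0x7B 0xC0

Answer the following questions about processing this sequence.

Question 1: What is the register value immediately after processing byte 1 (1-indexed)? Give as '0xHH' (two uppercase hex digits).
Answer: 0xF5

Derivation:
After byte 1 (0x27): reg=0xF5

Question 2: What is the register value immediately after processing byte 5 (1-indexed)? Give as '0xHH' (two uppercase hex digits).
After byte 1 (0x27): reg=0xF5
After byte 2 (0xF5): reg=0x00
After byte 3 (0xBD): reg=0x3A
After byte 4 (0x4F): reg=0x4C
After byte 5 (0x7B): reg=0x85

Answer: 0x85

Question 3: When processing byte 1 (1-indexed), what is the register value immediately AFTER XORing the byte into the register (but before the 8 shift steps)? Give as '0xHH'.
Answer: 0x27

Derivation:
Register before byte 1: 0x00
Byte 1: 0x27
0x00 XOR 0x27 = 0x27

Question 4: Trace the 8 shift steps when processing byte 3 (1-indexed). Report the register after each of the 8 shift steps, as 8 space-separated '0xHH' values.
After byte 1 (0x27): reg=0xF5
After byte 2 (0xF5): reg=0x00
Register before byte 3: 0x00
After XOR with byte 0xBD: 0xBD

Answer: 0x7D 0xFA 0xF3 0xE1 0xC5 0x8D 0x1D 0x3A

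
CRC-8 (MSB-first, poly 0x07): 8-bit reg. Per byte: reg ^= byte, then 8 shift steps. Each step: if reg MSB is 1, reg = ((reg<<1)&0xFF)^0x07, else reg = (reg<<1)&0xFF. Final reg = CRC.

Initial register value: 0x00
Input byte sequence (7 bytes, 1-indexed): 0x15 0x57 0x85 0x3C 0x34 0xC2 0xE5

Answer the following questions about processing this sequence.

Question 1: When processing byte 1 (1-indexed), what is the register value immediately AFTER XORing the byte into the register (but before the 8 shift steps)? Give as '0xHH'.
Answer: 0x15

Derivation:
Register before byte 1: 0x00
Byte 1: 0x15
0x00 XOR 0x15 = 0x15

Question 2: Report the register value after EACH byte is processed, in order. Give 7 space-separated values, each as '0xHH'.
0x6B 0xB4 0x97 0x58 0x03 0x49 0x4D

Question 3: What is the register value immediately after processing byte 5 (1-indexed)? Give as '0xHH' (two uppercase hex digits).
After byte 1 (0x15): reg=0x6B
After byte 2 (0x57): reg=0xB4
After byte 3 (0x85): reg=0x97
After byte 4 (0x3C): reg=0x58
After byte 5 (0x34): reg=0x03

Answer: 0x03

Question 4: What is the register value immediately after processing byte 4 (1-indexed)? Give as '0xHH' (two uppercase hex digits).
Answer: 0x58

Derivation:
After byte 1 (0x15): reg=0x6B
After byte 2 (0x57): reg=0xB4
After byte 3 (0x85): reg=0x97
After byte 4 (0x3C): reg=0x58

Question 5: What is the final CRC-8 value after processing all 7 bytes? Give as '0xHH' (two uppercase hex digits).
After byte 1 (0x15): reg=0x6B
After byte 2 (0x57): reg=0xB4
After byte 3 (0x85): reg=0x97
After byte 4 (0x3C): reg=0x58
After byte 5 (0x34): reg=0x03
After byte 6 (0xC2): reg=0x49
After byte 7 (0xE5): reg=0x4D

Answer: 0x4D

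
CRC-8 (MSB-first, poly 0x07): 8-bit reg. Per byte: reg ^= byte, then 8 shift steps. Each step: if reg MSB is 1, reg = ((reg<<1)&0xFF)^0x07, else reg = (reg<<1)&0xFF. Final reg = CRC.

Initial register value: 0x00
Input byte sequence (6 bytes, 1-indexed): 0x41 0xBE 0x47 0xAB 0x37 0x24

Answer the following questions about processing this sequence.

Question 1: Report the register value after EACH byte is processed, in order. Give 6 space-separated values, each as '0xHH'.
0xC0 0x7D 0xA6 0x23 0x6C 0xFF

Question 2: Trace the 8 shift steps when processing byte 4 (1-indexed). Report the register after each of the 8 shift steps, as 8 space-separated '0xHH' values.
Answer: 0x1A 0x34 0x68 0xD0 0xA7 0x49 0x92 0x23

Derivation:
After byte 1 (0x41): reg=0xC0
After byte 2 (0xBE): reg=0x7D
After byte 3 (0x47): reg=0xA6
Register before byte 4: 0xA6
After XOR with byte 0xAB: 0x0D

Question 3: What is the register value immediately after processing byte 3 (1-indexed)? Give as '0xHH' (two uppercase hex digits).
After byte 1 (0x41): reg=0xC0
After byte 2 (0xBE): reg=0x7D
After byte 3 (0x47): reg=0xA6

Answer: 0xA6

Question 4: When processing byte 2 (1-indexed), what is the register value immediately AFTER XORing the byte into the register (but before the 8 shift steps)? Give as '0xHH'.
Answer: 0x7E

Derivation:
Register before byte 2: 0xC0
Byte 2: 0xBE
0xC0 XOR 0xBE = 0x7E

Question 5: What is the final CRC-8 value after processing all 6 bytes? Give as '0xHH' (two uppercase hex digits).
After byte 1 (0x41): reg=0xC0
After byte 2 (0xBE): reg=0x7D
After byte 3 (0x47): reg=0xA6
After byte 4 (0xAB): reg=0x23
After byte 5 (0x37): reg=0x6C
After byte 6 (0x24): reg=0xFF

Answer: 0xFF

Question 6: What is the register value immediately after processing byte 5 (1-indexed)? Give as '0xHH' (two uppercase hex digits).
Answer: 0x6C

Derivation:
After byte 1 (0x41): reg=0xC0
After byte 2 (0xBE): reg=0x7D
After byte 3 (0x47): reg=0xA6
After byte 4 (0xAB): reg=0x23
After byte 5 (0x37): reg=0x6C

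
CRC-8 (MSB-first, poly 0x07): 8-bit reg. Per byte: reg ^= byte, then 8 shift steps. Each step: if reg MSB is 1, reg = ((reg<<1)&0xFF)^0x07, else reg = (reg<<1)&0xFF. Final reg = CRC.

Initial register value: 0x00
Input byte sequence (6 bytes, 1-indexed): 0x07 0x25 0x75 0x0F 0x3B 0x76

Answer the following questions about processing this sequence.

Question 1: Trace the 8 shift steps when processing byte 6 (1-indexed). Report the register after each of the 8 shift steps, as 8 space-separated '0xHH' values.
After byte 1 (0x07): reg=0x15
After byte 2 (0x25): reg=0x90
After byte 3 (0x75): reg=0xB5
After byte 4 (0x0F): reg=0x2F
After byte 5 (0x3B): reg=0x6C
Register before byte 6: 0x6C
After XOR with byte 0x76: 0x1A

Answer: 0x34 0x68 0xD0 0xA7 0x49 0x92 0x23 0x46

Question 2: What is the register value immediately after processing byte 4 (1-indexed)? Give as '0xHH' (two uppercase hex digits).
After byte 1 (0x07): reg=0x15
After byte 2 (0x25): reg=0x90
After byte 3 (0x75): reg=0xB5
After byte 4 (0x0F): reg=0x2F

Answer: 0x2F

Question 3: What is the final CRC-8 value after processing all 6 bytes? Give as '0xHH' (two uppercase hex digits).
After byte 1 (0x07): reg=0x15
After byte 2 (0x25): reg=0x90
After byte 3 (0x75): reg=0xB5
After byte 4 (0x0F): reg=0x2F
After byte 5 (0x3B): reg=0x6C
After byte 6 (0x76): reg=0x46

Answer: 0x46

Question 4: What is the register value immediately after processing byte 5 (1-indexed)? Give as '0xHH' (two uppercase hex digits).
After byte 1 (0x07): reg=0x15
After byte 2 (0x25): reg=0x90
After byte 3 (0x75): reg=0xB5
After byte 4 (0x0F): reg=0x2F
After byte 5 (0x3B): reg=0x6C

Answer: 0x6C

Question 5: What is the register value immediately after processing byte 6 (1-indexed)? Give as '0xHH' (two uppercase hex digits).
Answer: 0x46

Derivation:
After byte 1 (0x07): reg=0x15
After byte 2 (0x25): reg=0x90
After byte 3 (0x75): reg=0xB5
After byte 4 (0x0F): reg=0x2F
After byte 5 (0x3B): reg=0x6C
After byte 6 (0x76): reg=0x46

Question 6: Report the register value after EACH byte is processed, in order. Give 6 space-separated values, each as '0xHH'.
0x15 0x90 0xB5 0x2F 0x6C 0x46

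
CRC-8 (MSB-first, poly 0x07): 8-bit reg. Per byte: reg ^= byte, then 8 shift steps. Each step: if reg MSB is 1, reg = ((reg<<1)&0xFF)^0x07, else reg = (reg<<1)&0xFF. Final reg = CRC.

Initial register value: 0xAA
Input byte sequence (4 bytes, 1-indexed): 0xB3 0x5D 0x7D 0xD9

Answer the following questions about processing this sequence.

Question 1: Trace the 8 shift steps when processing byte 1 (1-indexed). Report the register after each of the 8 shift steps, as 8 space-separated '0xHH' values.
Answer: 0x32 0x64 0xC8 0x97 0x29 0x52 0xA4 0x4F

Derivation:
Register before byte 1: 0xAA
After XOR with byte 0xB3: 0x19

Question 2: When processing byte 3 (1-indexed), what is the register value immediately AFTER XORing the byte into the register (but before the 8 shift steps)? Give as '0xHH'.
Register before byte 3: 0x7E
Byte 3: 0x7D
0x7E XOR 0x7D = 0x03

Answer: 0x03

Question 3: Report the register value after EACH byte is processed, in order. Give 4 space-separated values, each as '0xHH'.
0x4F 0x7E 0x09 0x3E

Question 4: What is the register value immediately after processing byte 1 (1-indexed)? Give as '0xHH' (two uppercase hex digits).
After byte 1 (0xB3): reg=0x4F

Answer: 0x4F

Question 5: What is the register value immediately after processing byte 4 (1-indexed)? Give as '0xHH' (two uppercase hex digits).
After byte 1 (0xB3): reg=0x4F
After byte 2 (0x5D): reg=0x7E
After byte 3 (0x7D): reg=0x09
After byte 4 (0xD9): reg=0x3E

Answer: 0x3E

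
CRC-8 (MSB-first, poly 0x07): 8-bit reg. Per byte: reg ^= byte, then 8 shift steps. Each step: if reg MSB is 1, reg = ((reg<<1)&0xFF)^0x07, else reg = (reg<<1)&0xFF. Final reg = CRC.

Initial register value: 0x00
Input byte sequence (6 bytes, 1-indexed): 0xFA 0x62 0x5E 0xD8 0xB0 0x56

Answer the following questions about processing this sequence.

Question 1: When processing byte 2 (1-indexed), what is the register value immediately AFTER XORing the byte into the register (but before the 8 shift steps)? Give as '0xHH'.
Answer: 0x8A

Derivation:
Register before byte 2: 0xE8
Byte 2: 0x62
0xE8 XOR 0x62 = 0x8A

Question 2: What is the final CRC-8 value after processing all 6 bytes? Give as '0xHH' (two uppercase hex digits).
After byte 1 (0xFA): reg=0xE8
After byte 2 (0x62): reg=0xBF
After byte 3 (0x5E): reg=0xA9
After byte 4 (0xD8): reg=0x50
After byte 5 (0xB0): reg=0xAE
After byte 6 (0x56): reg=0xE6

Answer: 0xE6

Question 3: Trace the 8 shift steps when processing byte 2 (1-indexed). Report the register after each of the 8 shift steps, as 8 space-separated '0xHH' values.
After byte 1 (0xFA): reg=0xE8
Register before byte 2: 0xE8
After XOR with byte 0x62: 0x8A

Answer: 0x13 0x26 0x4C 0x98 0x37 0x6E 0xDC 0xBF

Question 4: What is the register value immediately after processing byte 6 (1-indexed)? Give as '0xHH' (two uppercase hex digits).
After byte 1 (0xFA): reg=0xE8
After byte 2 (0x62): reg=0xBF
After byte 3 (0x5E): reg=0xA9
After byte 4 (0xD8): reg=0x50
After byte 5 (0xB0): reg=0xAE
After byte 6 (0x56): reg=0xE6

Answer: 0xE6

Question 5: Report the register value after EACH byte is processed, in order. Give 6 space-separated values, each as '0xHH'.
0xE8 0xBF 0xA9 0x50 0xAE 0xE6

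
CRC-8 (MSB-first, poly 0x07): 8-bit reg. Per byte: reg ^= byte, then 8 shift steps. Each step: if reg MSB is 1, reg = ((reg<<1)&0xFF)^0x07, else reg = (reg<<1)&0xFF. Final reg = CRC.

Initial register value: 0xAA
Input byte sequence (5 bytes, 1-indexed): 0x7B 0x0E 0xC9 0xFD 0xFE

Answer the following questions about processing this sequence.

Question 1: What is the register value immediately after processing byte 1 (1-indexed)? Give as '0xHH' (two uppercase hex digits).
Answer: 0x39

Derivation:
After byte 1 (0x7B): reg=0x39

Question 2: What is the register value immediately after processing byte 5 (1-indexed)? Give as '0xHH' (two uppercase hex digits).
Answer: 0x75

Derivation:
After byte 1 (0x7B): reg=0x39
After byte 2 (0x0E): reg=0x85
After byte 3 (0xC9): reg=0xE3
After byte 4 (0xFD): reg=0x5A
After byte 5 (0xFE): reg=0x75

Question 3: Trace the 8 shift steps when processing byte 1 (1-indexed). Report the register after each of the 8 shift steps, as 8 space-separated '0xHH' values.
Answer: 0xA5 0x4D 0x9A 0x33 0x66 0xCC 0x9F 0x39

Derivation:
Register before byte 1: 0xAA
After XOR with byte 0x7B: 0xD1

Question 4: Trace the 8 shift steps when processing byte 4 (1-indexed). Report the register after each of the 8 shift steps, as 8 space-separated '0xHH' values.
Answer: 0x3C 0x78 0xF0 0xE7 0xC9 0x95 0x2D 0x5A

Derivation:
After byte 1 (0x7B): reg=0x39
After byte 2 (0x0E): reg=0x85
After byte 3 (0xC9): reg=0xE3
Register before byte 4: 0xE3
After XOR with byte 0xFD: 0x1E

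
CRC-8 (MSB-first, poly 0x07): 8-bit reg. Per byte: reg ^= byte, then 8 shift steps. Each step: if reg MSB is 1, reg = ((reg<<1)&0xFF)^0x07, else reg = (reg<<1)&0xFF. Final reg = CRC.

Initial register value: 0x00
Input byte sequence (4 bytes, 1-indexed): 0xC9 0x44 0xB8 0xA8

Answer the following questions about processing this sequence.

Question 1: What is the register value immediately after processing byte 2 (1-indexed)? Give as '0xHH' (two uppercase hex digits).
Answer: 0x8B

Derivation:
After byte 1 (0xC9): reg=0x71
After byte 2 (0x44): reg=0x8B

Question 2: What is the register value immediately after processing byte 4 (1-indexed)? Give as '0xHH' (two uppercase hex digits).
After byte 1 (0xC9): reg=0x71
After byte 2 (0x44): reg=0x8B
After byte 3 (0xB8): reg=0x99
After byte 4 (0xA8): reg=0x97

Answer: 0x97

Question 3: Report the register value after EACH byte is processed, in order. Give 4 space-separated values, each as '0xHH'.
0x71 0x8B 0x99 0x97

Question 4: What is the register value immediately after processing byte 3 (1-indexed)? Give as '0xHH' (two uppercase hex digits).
After byte 1 (0xC9): reg=0x71
After byte 2 (0x44): reg=0x8B
After byte 3 (0xB8): reg=0x99

Answer: 0x99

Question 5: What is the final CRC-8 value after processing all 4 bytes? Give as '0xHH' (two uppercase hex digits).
Answer: 0x97

Derivation:
After byte 1 (0xC9): reg=0x71
After byte 2 (0x44): reg=0x8B
After byte 3 (0xB8): reg=0x99
After byte 4 (0xA8): reg=0x97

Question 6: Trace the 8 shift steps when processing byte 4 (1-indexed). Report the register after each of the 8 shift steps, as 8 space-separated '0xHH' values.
After byte 1 (0xC9): reg=0x71
After byte 2 (0x44): reg=0x8B
After byte 3 (0xB8): reg=0x99
Register before byte 4: 0x99
After XOR with byte 0xA8: 0x31

Answer: 0x62 0xC4 0x8F 0x19 0x32 0x64 0xC8 0x97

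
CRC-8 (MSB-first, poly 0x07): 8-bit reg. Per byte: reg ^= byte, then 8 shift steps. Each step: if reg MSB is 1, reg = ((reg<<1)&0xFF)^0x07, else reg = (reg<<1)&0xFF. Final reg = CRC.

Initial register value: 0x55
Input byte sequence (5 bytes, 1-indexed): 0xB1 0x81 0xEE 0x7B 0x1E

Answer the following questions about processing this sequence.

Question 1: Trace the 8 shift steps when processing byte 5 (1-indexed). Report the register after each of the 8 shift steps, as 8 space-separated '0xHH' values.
Answer: 0x65 0xCA 0x93 0x21 0x42 0x84 0x0F 0x1E

Derivation:
After byte 1 (0xB1): reg=0xB2
After byte 2 (0x81): reg=0x99
After byte 3 (0xEE): reg=0x42
After byte 4 (0x7B): reg=0xAF
Register before byte 5: 0xAF
After XOR with byte 0x1E: 0xB1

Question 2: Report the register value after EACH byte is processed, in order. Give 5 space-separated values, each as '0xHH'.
0xB2 0x99 0x42 0xAF 0x1E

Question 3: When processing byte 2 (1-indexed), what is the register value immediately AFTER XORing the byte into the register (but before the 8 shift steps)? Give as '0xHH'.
Register before byte 2: 0xB2
Byte 2: 0x81
0xB2 XOR 0x81 = 0x33

Answer: 0x33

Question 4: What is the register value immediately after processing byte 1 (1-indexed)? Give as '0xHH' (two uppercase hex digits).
Answer: 0xB2

Derivation:
After byte 1 (0xB1): reg=0xB2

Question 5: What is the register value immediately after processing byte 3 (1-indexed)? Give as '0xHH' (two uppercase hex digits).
After byte 1 (0xB1): reg=0xB2
After byte 2 (0x81): reg=0x99
After byte 3 (0xEE): reg=0x42

Answer: 0x42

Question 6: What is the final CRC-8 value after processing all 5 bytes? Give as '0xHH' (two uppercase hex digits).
Answer: 0x1E

Derivation:
After byte 1 (0xB1): reg=0xB2
After byte 2 (0x81): reg=0x99
After byte 3 (0xEE): reg=0x42
After byte 4 (0x7B): reg=0xAF
After byte 5 (0x1E): reg=0x1E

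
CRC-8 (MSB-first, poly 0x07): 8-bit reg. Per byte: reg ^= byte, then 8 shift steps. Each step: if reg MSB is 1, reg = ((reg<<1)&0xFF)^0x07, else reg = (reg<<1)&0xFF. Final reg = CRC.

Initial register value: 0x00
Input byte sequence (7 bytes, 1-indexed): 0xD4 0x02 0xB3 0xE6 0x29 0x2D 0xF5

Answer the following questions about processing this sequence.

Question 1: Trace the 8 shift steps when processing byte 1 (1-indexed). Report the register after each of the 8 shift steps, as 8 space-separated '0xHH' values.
Register before byte 1: 0x00
After XOR with byte 0xD4: 0xD4

Answer: 0xAF 0x59 0xB2 0x63 0xC6 0x8B 0x11 0x22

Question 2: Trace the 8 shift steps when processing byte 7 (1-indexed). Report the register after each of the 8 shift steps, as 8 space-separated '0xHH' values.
Answer: 0xA0 0x47 0x8E 0x1B 0x36 0x6C 0xD8 0xB7

Derivation:
After byte 1 (0xD4): reg=0x22
After byte 2 (0x02): reg=0xE0
After byte 3 (0xB3): reg=0xBE
After byte 4 (0xE6): reg=0x8F
After byte 5 (0x29): reg=0x7B
After byte 6 (0x2D): reg=0xA5
Register before byte 7: 0xA5
After XOR with byte 0xF5: 0x50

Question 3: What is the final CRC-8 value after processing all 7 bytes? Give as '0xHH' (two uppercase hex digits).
After byte 1 (0xD4): reg=0x22
After byte 2 (0x02): reg=0xE0
After byte 3 (0xB3): reg=0xBE
After byte 4 (0xE6): reg=0x8F
After byte 5 (0x29): reg=0x7B
After byte 6 (0x2D): reg=0xA5
After byte 7 (0xF5): reg=0xB7

Answer: 0xB7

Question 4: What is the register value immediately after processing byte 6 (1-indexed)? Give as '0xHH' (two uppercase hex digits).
After byte 1 (0xD4): reg=0x22
After byte 2 (0x02): reg=0xE0
After byte 3 (0xB3): reg=0xBE
After byte 4 (0xE6): reg=0x8F
After byte 5 (0x29): reg=0x7B
After byte 6 (0x2D): reg=0xA5

Answer: 0xA5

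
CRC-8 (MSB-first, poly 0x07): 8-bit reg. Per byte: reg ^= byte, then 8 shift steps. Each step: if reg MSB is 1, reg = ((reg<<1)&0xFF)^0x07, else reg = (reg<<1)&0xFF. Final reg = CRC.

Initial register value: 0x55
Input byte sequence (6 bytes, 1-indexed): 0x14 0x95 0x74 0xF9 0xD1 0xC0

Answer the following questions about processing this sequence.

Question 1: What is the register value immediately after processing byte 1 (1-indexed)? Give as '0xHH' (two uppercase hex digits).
After byte 1 (0x14): reg=0xC0

Answer: 0xC0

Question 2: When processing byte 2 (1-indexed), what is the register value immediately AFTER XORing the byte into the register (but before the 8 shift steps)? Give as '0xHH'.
Answer: 0x55

Derivation:
Register before byte 2: 0xC0
Byte 2: 0x95
0xC0 XOR 0x95 = 0x55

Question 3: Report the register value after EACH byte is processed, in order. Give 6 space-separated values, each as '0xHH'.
0xC0 0xAC 0x06 0xF3 0xEE 0xCA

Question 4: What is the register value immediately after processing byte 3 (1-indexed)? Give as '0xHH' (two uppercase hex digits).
After byte 1 (0x14): reg=0xC0
After byte 2 (0x95): reg=0xAC
After byte 3 (0x74): reg=0x06

Answer: 0x06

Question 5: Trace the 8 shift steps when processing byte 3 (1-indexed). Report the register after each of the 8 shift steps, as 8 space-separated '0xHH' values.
After byte 1 (0x14): reg=0xC0
After byte 2 (0x95): reg=0xAC
Register before byte 3: 0xAC
After XOR with byte 0x74: 0xD8

Answer: 0xB7 0x69 0xD2 0xA3 0x41 0x82 0x03 0x06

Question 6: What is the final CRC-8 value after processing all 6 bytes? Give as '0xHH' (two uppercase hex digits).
After byte 1 (0x14): reg=0xC0
After byte 2 (0x95): reg=0xAC
After byte 3 (0x74): reg=0x06
After byte 4 (0xF9): reg=0xF3
After byte 5 (0xD1): reg=0xEE
After byte 6 (0xC0): reg=0xCA

Answer: 0xCA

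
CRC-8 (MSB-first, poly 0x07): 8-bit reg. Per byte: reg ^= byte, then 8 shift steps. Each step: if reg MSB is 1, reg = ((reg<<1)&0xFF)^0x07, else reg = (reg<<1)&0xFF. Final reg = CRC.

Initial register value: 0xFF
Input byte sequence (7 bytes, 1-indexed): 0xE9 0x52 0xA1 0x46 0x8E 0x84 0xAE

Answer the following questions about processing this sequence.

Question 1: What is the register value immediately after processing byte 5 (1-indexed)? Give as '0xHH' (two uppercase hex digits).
Answer: 0x0C

Derivation:
After byte 1 (0xE9): reg=0x62
After byte 2 (0x52): reg=0x90
After byte 3 (0xA1): reg=0x97
After byte 4 (0x46): reg=0x39
After byte 5 (0x8E): reg=0x0C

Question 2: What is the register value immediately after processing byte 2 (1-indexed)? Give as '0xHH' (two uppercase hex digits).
Answer: 0x90

Derivation:
After byte 1 (0xE9): reg=0x62
After byte 2 (0x52): reg=0x90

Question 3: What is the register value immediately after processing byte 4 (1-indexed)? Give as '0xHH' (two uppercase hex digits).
After byte 1 (0xE9): reg=0x62
After byte 2 (0x52): reg=0x90
After byte 3 (0xA1): reg=0x97
After byte 4 (0x46): reg=0x39

Answer: 0x39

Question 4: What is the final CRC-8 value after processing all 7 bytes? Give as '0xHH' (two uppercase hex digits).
Answer: 0x5D

Derivation:
After byte 1 (0xE9): reg=0x62
After byte 2 (0x52): reg=0x90
After byte 3 (0xA1): reg=0x97
After byte 4 (0x46): reg=0x39
After byte 5 (0x8E): reg=0x0C
After byte 6 (0x84): reg=0xB1
After byte 7 (0xAE): reg=0x5D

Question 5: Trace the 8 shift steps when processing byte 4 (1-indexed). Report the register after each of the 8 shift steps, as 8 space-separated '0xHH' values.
Answer: 0xA5 0x4D 0x9A 0x33 0x66 0xCC 0x9F 0x39

Derivation:
After byte 1 (0xE9): reg=0x62
After byte 2 (0x52): reg=0x90
After byte 3 (0xA1): reg=0x97
Register before byte 4: 0x97
After XOR with byte 0x46: 0xD1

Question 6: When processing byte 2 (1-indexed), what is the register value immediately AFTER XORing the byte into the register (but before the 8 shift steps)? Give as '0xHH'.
Answer: 0x30

Derivation:
Register before byte 2: 0x62
Byte 2: 0x52
0x62 XOR 0x52 = 0x30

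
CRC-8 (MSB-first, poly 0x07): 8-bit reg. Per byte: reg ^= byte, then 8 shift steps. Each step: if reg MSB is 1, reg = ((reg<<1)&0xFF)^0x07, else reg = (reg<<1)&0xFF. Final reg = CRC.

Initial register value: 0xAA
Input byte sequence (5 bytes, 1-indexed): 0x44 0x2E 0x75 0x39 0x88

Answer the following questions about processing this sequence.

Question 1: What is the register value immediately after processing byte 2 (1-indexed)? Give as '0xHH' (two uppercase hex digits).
Answer: 0x5F

Derivation:
After byte 1 (0x44): reg=0x84
After byte 2 (0x2E): reg=0x5F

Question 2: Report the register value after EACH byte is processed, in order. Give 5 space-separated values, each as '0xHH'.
0x84 0x5F 0xD6 0x83 0x31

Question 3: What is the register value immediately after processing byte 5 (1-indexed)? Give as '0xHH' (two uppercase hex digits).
Answer: 0x31

Derivation:
After byte 1 (0x44): reg=0x84
After byte 2 (0x2E): reg=0x5F
After byte 3 (0x75): reg=0xD6
After byte 4 (0x39): reg=0x83
After byte 5 (0x88): reg=0x31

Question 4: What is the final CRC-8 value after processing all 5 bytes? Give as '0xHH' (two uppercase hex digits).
Answer: 0x31

Derivation:
After byte 1 (0x44): reg=0x84
After byte 2 (0x2E): reg=0x5F
After byte 3 (0x75): reg=0xD6
After byte 4 (0x39): reg=0x83
After byte 5 (0x88): reg=0x31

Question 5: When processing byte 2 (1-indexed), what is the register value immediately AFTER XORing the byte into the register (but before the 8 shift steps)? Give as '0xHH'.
Answer: 0xAA

Derivation:
Register before byte 2: 0x84
Byte 2: 0x2E
0x84 XOR 0x2E = 0xAA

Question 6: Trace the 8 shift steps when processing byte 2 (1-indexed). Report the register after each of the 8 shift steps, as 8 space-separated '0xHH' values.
Answer: 0x53 0xA6 0x4B 0x96 0x2B 0x56 0xAC 0x5F

Derivation:
After byte 1 (0x44): reg=0x84
Register before byte 2: 0x84
After XOR with byte 0x2E: 0xAA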